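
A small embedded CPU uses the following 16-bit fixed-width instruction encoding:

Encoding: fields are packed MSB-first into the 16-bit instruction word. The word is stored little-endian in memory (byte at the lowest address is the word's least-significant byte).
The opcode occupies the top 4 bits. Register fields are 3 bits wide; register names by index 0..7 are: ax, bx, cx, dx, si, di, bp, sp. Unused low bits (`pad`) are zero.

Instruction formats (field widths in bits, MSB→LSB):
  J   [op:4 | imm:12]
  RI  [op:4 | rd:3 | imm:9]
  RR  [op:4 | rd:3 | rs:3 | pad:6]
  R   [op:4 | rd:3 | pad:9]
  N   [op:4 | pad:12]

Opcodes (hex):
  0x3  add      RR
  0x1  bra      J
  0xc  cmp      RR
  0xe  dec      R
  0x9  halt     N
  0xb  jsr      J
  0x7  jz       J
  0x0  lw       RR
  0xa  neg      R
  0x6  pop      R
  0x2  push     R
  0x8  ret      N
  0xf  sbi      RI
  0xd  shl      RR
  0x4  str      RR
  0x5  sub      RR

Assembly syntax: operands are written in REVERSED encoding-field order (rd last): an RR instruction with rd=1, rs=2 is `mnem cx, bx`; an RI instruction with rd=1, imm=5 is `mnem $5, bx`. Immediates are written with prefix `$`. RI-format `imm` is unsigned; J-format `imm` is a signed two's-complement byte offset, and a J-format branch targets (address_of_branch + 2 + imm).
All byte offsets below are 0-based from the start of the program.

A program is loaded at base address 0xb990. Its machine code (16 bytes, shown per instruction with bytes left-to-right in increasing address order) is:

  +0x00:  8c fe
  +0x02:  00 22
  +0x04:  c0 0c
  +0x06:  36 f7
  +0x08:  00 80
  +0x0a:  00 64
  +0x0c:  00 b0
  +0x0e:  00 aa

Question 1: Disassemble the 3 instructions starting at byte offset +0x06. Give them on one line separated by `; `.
off 0x06: read 36 f7 as little → 0xf736
  top 4b → 0xf → sbi [RI]
  rd: (w>>9)&0x7=0x3 → dx
  imm: (w>>0)&0x1ff=0x136 → $310
off 0x08: read 00 80 as little → 0x8000
  top 4b → 0x8 → ret [N]
off 0x0a: read 00 64 as little → 0x6400
  top 4b → 0x6 → pop [R]
  rd: (w>>9)&0x7=0x2 → cx

sbi $310, dx; ret; pop cx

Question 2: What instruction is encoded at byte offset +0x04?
lw dx, bp

[04] c0 0c → 0x0cc0
  opcode bits[15:12]=0x0: lw/RR
  [11:9] rd=6 = bp
  [8:6] rs=3 = dx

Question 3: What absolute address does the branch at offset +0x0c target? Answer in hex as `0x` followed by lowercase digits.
@+0c  little-endian(00 b0) = 0xb000
  top 4b → 0xb → jsr [J]
  [11:0] imm=0 = $0
  target = base 0xb990 + off 0x0c + 2 + imm 0 = 0xb99e

0xb99e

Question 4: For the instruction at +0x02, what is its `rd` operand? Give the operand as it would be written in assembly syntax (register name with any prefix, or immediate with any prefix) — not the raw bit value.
bx

@+02  little-endian(00 22) = 0x2200
  op=0x2200>>12=0x2 ⇒ push (R)
  rd@[11:9]=0x1 ⇒ bx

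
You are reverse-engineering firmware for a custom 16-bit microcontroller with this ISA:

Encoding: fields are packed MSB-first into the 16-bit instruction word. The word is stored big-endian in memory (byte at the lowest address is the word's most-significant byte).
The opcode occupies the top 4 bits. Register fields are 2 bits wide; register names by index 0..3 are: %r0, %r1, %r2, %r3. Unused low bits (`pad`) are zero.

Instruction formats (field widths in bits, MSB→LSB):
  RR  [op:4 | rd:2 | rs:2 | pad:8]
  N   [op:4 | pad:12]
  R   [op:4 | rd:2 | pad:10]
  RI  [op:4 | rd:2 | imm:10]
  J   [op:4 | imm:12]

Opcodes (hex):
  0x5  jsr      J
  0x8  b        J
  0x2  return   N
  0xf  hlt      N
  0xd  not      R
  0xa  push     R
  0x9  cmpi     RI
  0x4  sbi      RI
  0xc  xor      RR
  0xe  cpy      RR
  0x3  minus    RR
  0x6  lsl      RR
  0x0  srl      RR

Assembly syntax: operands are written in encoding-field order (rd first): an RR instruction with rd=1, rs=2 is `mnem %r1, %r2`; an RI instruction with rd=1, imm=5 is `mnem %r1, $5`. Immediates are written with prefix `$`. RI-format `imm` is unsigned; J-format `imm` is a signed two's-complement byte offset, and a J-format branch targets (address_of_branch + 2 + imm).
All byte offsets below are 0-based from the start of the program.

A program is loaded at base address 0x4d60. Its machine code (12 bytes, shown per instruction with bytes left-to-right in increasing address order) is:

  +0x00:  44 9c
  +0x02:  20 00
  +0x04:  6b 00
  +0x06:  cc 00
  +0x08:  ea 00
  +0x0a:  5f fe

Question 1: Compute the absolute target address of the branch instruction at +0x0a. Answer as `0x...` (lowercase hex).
off 0x0a: read 5f fe as big → 0x5ffe
  top 4b → 0x5 → jsr [J]
  imm: (w>>0)&0xfff=0xffe (s12→-2) → $-2
  target = base 0x4d60 + off 0x0a + 2 + imm -2 = 0x4d6a

0x4d6a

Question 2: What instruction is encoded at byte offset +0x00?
+0x00: 44 9c ⇒ word 0x449c (big)
  op=0x449c>>12=0x4 ⇒ sbi (RI)
  [11:10] rd=1 = %r1
  [9:0] imm=156 = $156

sbi %r1, $156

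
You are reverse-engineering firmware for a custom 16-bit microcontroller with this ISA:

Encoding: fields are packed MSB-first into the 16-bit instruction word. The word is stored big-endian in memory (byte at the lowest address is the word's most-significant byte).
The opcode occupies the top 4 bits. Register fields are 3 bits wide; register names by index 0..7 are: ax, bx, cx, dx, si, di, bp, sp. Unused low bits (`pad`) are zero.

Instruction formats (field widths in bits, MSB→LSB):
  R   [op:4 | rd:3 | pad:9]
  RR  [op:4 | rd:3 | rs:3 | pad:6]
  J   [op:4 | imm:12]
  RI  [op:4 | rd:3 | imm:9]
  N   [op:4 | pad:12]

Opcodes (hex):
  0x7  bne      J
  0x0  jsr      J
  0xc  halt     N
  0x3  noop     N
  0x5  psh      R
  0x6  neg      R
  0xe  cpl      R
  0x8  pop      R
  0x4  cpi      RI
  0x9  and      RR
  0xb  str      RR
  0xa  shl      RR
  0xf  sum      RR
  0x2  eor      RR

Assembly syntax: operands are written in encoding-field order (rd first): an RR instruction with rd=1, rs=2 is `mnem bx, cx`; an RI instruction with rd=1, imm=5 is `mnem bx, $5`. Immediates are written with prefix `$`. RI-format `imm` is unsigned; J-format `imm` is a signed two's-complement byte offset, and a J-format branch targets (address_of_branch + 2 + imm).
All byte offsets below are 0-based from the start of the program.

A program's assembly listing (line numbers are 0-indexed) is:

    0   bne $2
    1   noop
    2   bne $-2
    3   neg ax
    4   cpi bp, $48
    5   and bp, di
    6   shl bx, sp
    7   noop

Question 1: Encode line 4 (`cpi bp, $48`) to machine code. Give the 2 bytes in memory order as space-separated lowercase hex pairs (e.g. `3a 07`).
4c 30

L4: cpi op=0x4:4|rd=6:3|imm=48:9 ⇒ 0x4c30 ⇒ big 4c 30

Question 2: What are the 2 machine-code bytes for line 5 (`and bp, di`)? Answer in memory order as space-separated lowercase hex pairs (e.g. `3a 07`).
L5: and op=0x9:4|rd=6:3|rs=5:3|pad=0:6 ⇒ 0x9d40 ⇒ big 9d 40

9d 40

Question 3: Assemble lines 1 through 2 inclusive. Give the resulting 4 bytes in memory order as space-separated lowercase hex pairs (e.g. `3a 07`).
30 00 7f fe

L1: noop op=0x3:4|pad=0:12 ⇒ 0x3000 ⇒ big 30 00
L2: bne op=0x7:4|imm=-2:12 ⇒ 0x7ffe ⇒ big 7f fe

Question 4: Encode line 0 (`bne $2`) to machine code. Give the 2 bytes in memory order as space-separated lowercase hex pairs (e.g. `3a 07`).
L0: bne op=0x7:4|imm=2:12 ⇒ 0x7002 ⇒ big 70 02

70 02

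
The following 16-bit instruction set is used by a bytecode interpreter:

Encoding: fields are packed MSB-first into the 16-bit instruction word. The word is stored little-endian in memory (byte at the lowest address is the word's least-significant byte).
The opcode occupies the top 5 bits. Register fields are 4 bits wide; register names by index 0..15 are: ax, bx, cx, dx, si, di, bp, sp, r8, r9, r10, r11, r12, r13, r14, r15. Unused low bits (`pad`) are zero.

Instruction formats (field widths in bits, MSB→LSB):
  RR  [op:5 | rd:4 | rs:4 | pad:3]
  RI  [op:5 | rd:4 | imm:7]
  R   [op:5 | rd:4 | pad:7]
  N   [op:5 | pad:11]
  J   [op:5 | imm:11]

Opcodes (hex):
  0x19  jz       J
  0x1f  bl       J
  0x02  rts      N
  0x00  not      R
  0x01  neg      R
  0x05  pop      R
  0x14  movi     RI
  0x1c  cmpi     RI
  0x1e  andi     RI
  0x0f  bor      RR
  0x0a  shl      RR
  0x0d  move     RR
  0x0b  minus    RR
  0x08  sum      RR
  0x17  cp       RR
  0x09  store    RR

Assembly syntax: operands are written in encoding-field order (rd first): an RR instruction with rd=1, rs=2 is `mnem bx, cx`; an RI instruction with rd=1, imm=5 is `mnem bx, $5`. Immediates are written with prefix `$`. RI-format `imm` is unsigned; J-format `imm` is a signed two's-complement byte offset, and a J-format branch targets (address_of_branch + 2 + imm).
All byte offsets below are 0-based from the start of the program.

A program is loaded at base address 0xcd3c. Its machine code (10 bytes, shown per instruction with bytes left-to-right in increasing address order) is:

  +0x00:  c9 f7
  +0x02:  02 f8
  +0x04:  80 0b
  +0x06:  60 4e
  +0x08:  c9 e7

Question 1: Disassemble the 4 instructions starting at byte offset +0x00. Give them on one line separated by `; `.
+0x00: c9 f7 ⇒ word 0xf7c9 (little)
  opcode bits[15:11]=0x1e: andi/RI
  [10:7] rd=15 = r15
  [6:0] imm=73 = $73
+0x02: 02 f8 ⇒ word 0xf802 (little)
  opcode bits[15:11]=0x1f: bl/J
  [10:0] imm=2 = $2
+0x04: 80 0b ⇒ word 0x0b80 (little)
  opcode bits[15:11]=0x1: neg/R
  [10:7] rd=7 = sp
+0x06: 60 4e ⇒ word 0x4e60 (little)
  opcode bits[15:11]=0x9: store/RR
  [10:7] rd=12 = r12
  [6:3] rs=12 = r12

andi r15, $73; bl $2; neg sp; store r12, r12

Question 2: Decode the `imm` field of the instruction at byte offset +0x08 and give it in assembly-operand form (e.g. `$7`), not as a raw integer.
off 0x08: read c9 e7 as little → 0xe7c9
  opcode bits[15:11]=0x1c: cmpi/RI
  rd: (w>>7)&0xf=0xf → r15
  imm: (w>>0)&0x7f=0x49 → $73

$73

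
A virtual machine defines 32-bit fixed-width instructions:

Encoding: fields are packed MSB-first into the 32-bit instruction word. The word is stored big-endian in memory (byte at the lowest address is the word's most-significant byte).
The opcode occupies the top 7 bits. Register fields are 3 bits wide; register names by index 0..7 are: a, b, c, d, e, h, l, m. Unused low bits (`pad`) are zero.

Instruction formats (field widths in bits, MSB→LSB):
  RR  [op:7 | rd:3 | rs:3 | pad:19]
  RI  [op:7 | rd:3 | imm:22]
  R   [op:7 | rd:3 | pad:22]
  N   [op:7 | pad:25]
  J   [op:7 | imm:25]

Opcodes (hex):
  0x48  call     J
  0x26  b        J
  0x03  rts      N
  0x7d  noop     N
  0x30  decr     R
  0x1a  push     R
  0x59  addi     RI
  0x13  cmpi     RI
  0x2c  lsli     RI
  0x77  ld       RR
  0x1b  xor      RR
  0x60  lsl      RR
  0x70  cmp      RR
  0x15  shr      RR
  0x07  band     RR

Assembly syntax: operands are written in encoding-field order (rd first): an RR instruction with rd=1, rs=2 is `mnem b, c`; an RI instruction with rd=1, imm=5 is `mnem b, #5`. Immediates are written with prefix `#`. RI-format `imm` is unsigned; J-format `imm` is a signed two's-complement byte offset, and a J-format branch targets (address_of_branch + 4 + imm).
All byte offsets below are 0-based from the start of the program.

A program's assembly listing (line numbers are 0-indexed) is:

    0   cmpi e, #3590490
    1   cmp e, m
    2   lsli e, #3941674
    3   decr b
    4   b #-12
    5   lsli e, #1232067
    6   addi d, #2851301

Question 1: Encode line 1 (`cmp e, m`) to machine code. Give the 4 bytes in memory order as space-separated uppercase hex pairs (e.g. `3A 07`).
line 1 (cmp): pack op=0x70:7|rd=4:3|rs=7:3|pad=0:19 = 0xe1380000; big→ e1 38 00 00

E1 38 00 00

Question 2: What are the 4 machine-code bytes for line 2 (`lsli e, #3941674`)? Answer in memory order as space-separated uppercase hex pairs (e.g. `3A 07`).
59 3C 25 2A

L2: lsli op=0x2c:7|rd=4:3|imm=3941674:22 ⇒ 0x593c252a ⇒ big 59 3c 25 2a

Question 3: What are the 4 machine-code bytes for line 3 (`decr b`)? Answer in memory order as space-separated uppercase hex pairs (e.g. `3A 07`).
60 40 00 00

L3: decr op=0x30:7|rd=1:3|pad=0:22 ⇒ 0x60400000 ⇒ big 60 40 00 00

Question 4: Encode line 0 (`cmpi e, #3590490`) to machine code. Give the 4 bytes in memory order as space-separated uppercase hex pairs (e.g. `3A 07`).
27 36 C9 5A

line 0 (cmpi): pack op=0x13:7|rd=4:3|imm=3590490:22 = 0x2736c95a; big→ 27 36 c9 5a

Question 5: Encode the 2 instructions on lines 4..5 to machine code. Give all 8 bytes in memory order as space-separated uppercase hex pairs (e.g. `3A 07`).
4. b fields op=0x26:7|imm=-12:25 → word 4dfffff4h → 4d ff ff f4
5. lsli fields op=0x2c:7|rd=4:3|imm=1232067:22 → word 5912ccc3h → 59 12 cc c3

4D FF FF F4 59 12 CC C3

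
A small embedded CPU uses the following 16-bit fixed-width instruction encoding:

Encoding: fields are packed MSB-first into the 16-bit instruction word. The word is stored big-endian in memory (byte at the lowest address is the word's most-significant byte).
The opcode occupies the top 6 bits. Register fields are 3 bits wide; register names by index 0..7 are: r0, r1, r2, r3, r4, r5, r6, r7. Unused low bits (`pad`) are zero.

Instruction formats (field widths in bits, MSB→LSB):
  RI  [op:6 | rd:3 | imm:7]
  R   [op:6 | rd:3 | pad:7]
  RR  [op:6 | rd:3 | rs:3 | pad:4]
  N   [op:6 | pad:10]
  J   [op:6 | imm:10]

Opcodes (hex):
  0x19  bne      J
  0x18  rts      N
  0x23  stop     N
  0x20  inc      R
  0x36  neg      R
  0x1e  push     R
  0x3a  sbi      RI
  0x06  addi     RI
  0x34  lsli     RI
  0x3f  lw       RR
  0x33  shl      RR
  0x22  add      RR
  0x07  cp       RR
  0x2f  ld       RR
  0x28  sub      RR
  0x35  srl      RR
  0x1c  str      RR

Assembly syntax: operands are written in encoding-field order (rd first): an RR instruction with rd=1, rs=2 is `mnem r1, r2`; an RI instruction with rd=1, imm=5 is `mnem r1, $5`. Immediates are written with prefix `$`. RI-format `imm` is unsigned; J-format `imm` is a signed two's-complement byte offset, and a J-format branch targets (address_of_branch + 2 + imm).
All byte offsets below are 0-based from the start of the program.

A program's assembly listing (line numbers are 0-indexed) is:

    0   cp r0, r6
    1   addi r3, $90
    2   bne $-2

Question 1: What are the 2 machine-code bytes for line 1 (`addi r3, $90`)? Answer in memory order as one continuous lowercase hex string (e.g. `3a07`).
19da

L1: addi op=0x6:6|rd=3:3|imm=90:7 ⇒ 0x19da ⇒ big 19 da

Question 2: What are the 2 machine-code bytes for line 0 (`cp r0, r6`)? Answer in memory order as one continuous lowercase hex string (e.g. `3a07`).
1c60

0. cp fields op=0x7:6|rd=0:3|rs=6:3|pad=0:4 → word 1c60h → 1c 60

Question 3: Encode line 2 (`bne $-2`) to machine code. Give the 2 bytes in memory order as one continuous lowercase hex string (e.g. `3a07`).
67fe

line 2 (bne): pack op=0x19:6|imm=-2:10 = 0x67fe; big→ 67 fe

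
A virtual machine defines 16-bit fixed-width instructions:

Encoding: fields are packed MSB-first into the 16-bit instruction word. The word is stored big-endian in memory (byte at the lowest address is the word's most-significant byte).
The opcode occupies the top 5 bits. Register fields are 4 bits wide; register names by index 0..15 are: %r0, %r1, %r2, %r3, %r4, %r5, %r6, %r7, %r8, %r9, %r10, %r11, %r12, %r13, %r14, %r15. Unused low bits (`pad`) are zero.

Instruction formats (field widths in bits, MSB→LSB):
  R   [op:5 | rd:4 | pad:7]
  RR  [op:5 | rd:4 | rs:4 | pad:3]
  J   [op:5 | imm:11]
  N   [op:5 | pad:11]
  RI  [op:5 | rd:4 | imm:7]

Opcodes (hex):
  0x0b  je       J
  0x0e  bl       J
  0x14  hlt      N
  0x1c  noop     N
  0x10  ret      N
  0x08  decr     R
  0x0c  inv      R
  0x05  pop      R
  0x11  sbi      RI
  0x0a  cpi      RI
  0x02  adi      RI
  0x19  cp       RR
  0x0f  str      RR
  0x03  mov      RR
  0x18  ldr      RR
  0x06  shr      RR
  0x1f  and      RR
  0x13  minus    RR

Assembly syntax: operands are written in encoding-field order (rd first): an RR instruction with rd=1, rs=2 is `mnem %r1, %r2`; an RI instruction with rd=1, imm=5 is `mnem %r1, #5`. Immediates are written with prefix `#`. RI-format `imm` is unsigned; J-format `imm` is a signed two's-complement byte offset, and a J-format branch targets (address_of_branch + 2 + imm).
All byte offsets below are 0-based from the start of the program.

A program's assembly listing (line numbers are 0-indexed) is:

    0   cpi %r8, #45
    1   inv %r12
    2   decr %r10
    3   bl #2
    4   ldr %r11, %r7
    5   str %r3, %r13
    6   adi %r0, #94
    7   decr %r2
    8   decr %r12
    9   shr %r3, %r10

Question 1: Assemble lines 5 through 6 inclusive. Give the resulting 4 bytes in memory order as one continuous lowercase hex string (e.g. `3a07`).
5. str fields op=0xf:5|rd=3:4|rs=13:4|pad=0:3 → word 79e8h → 79 e8
6. adi fields op=0x2:5|rd=0:4|imm=94:7 → word 105eh → 10 5e

79e8105e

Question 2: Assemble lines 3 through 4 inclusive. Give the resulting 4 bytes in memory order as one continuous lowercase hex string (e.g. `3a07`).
7002c5b8

line 3 (bl): pack op=0xe:5|imm=2:11 = 0x7002; big→ 70 02
line 4 (ldr): pack op=0x18:5|rd=11:4|rs=7:4|pad=0:3 = 0xc5b8; big→ c5 b8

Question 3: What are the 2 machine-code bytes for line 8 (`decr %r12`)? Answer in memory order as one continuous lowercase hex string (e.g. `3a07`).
4600

line 8 (decr): pack op=0x8:5|rd=12:4|pad=0:7 = 0x4600; big→ 46 00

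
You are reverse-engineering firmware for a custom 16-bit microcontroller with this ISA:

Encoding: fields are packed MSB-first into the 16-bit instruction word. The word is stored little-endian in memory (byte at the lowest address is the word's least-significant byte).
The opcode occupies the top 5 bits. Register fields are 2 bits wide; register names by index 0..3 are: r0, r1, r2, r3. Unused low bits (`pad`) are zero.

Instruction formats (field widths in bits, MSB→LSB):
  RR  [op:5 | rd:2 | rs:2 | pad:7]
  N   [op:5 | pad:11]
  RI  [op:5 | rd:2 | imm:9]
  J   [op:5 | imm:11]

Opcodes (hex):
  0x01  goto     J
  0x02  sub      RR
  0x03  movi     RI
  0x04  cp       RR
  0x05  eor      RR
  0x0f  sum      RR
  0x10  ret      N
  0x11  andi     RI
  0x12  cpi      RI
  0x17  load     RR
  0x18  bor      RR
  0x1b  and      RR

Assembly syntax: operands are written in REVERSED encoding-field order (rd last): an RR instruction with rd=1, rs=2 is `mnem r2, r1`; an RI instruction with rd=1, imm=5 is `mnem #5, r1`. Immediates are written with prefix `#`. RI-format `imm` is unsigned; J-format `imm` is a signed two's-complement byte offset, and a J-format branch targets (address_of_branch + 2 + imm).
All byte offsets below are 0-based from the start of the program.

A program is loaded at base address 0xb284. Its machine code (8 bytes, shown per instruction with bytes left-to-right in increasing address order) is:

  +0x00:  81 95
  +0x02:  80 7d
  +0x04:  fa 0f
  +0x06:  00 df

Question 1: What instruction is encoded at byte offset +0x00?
cpi #385, r2

@+00  little-endian(81 95) = 0x9581
  opcode bits[15:11]=0x12: cpi/RI
  [10:9] rd=2 = r2
  [8:0] imm=385 = #385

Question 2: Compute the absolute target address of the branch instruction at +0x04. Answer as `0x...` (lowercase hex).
@+04  little-endian(fa 0f) = 0x0ffa
  opcode bits[15:11]=0x1: goto/J
  imm: (w>>0)&0x7ff=0x7fa (s11→-6) → #-6
  target = base 0xb284 + off 0x04 + 2 + imm -6 = 0xb284

0xb284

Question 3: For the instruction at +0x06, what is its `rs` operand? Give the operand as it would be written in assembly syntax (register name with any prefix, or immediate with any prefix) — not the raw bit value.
r2

@+06  little-endian(00 df) = 0xdf00
  opcode bits[15:11]=0x1b: and/RR
  rd: (w>>9)&0x3=0x3 → r3
  rs: (w>>7)&0x3=0x2 → r2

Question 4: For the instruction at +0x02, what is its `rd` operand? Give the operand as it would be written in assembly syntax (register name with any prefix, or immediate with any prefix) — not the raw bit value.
r2

+0x02: 80 7d ⇒ word 0x7d80 (little)
  op=0x7d80>>11=0xf ⇒ sum (RR)
  [10:9] rd=2 = r2
  [8:7] rs=3 = r3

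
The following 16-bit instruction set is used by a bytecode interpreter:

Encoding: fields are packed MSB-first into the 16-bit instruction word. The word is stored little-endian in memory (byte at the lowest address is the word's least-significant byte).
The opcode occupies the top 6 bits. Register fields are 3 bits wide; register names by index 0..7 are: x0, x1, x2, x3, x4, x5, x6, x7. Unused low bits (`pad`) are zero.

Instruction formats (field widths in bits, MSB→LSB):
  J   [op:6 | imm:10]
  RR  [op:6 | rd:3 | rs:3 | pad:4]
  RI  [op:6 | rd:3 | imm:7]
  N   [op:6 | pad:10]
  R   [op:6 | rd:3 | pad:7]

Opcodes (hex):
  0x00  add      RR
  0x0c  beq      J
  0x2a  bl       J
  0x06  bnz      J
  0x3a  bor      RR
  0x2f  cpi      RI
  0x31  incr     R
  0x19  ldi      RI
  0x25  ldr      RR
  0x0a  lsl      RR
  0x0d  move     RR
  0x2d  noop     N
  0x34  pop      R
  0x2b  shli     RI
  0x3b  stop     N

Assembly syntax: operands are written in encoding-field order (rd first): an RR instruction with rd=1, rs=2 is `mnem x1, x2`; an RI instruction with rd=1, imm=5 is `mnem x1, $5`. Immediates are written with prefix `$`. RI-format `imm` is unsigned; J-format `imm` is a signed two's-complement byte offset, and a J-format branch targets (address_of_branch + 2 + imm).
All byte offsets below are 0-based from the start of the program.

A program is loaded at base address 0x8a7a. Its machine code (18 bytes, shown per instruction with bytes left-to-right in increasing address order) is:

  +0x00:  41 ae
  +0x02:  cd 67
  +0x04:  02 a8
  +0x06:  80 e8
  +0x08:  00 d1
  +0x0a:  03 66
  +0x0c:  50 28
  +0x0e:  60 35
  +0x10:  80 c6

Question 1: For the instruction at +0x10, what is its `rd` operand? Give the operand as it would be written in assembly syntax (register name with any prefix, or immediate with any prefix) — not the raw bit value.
@+10  little-endian(80 c6) = 0xc680
  top 6b → 0x31 → incr [R]
  rd@[9:7]=0x5 ⇒ x5

x5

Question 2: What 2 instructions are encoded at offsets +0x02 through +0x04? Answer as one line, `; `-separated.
off 0x02: read cd 67 as little → 0x67cd
  opcode bits[15:10]=0x19: ldi/RI
  rd@[9:7]=0x7 ⇒ x7
  imm@[6:0]=0x4d ⇒ $77
off 0x04: read 02 a8 as little → 0xa802
  opcode bits[15:10]=0x2a: bl/J
  imm@[9:0]=0x2 ⇒ $2

ldi x7, $77; bl $2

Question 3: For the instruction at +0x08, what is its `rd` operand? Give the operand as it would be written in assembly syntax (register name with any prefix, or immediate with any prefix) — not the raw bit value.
[08] 00 d1 → 0xd100
  op=0xd100>>10=0x34 ⇒ pop (R)
  rd@[9:7]=0x2 ⇒ x2

x2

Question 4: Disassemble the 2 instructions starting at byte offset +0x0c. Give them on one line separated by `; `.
lsl x0, x5; move x2, x6

+0x0c: 50 28 ⇒ word 0x2850 (little)
  op=0x2850>>10=0xa ⇒ lsl (RR)
  [9:7] rd=0 = x0
  [6:4] rs=5 = x5
+0x0e: 60 35 ⇒ word 0x3560 (little)
  op=0x3560>>10=0xd ⇒ move (RR)
  [9:7] rd=2 = x2
  [6:4] rs=6 = x6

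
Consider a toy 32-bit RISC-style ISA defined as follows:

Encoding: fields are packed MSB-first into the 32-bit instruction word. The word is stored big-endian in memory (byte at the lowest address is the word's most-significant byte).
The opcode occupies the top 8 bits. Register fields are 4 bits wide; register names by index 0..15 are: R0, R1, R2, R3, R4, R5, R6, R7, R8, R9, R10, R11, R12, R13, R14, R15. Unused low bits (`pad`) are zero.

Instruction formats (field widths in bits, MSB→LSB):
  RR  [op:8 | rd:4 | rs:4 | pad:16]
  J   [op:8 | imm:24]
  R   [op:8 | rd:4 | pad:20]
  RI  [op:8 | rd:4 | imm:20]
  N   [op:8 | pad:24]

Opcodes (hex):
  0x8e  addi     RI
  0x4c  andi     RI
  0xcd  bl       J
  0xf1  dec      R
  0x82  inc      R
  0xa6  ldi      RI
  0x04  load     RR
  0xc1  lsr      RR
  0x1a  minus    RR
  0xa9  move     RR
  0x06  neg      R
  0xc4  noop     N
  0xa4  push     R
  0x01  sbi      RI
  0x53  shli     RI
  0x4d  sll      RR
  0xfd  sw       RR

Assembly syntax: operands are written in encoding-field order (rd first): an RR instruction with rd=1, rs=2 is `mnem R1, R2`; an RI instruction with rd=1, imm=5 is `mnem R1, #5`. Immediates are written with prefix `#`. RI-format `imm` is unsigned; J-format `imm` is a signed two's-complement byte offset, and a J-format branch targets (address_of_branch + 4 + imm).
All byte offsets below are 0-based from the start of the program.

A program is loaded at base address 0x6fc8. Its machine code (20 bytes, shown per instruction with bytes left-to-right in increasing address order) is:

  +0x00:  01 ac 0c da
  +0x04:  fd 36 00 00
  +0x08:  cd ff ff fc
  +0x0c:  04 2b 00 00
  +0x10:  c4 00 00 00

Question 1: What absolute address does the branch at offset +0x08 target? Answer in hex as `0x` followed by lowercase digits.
0x6fd0

off 0x08: read cd ff ff fc as big → 0xcdfffffc
  opcode bits[31:24]=0xcd: bl/J
  [23:0] imm=16777212 (s24→-4) = #-4
  target = base 0x6fc8 + off 0x08 + 4 + imm -4 = 0x6fd0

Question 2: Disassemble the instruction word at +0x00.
+0x00: 01 ac 0c da ⇒ word 0x01ac0cda (big)
  opcode bits[31:24]=0x1: sbi/RI
  rd@[23:20]=0xa ⇒ R10
  imm@[19:0]=0xc0cda ⇒ #789722

sbi R10, #789722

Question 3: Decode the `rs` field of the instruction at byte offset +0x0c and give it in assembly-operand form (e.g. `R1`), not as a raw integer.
off 0x0c: read 04 2b 00 00 as big → 0x042b0000
  top 8b → 0x4 → load [RR]
  [23:20] rd=2 = R2
  [19:16] rs=11 = R11

R11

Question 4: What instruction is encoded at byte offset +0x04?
sw R3, R6

[04] fd 36 00 00 → 0xfd360000
  op=0xfd360000>>24=0xfd ⇒ sw (RR)
  rd@[23:20]=0x3 ⇒ R3
  rs@[19:16]=0x6 ⇒ R6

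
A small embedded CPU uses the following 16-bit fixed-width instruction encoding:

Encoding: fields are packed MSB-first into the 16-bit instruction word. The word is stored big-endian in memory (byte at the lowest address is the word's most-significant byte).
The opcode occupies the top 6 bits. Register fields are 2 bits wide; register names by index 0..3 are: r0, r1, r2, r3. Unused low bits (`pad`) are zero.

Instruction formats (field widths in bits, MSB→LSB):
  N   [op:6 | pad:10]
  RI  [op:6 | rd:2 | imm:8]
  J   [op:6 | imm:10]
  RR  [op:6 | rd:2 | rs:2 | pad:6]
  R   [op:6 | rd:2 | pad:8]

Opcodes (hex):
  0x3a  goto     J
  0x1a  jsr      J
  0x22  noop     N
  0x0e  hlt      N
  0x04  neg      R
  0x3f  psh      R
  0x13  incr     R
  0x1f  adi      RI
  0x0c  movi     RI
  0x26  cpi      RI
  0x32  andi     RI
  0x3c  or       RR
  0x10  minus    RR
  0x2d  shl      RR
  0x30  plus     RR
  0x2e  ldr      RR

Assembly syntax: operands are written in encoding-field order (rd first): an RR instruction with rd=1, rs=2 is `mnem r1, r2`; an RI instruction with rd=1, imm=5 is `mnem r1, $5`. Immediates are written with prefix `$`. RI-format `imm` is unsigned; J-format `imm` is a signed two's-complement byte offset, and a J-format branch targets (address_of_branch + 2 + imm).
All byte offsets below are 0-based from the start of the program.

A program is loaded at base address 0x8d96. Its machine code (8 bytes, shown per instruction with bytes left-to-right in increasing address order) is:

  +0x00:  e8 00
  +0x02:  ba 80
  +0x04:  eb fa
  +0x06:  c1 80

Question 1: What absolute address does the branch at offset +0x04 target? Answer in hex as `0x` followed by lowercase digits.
0x8d96

+0x04: eb fa ⇒ word 0xebfa (big)
  opcode bits[15:10]=0x3a: goto/J
  imm@[9:0]=0x3fa (s10→-6) ⇒ $-6
  target = base 0x8d96 + off 0x04 + 2 + imm -6 = 0x8d96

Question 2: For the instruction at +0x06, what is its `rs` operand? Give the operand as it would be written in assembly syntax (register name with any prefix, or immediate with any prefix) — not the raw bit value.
@+06  big-endian(c1 80) = 0xc180
  top 6b → 0x30 → plus [RR]
  [9:8] rd=1 = r1
  [7:6] rs=2 = r2

r2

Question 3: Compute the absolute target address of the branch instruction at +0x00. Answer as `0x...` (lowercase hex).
off 0x00: read e8 00 as big → 0xe800
  opcode bits[15:10]=0x3a: goto/J
  [9:0] imm=0 = $0
  target = base 0x8d96 + off 0x00 + 2 + imm 0 = 0x8d98

0x8d98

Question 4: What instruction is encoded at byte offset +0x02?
ldr r2, r2

off 0x02: read ba 80 as big → 0xba80
  top 6b → 0x2e → ldr [RR]
  rd@[9:8]=0x2 ⇒ r2
  rs@[7:6]=0x2 ⇒ r2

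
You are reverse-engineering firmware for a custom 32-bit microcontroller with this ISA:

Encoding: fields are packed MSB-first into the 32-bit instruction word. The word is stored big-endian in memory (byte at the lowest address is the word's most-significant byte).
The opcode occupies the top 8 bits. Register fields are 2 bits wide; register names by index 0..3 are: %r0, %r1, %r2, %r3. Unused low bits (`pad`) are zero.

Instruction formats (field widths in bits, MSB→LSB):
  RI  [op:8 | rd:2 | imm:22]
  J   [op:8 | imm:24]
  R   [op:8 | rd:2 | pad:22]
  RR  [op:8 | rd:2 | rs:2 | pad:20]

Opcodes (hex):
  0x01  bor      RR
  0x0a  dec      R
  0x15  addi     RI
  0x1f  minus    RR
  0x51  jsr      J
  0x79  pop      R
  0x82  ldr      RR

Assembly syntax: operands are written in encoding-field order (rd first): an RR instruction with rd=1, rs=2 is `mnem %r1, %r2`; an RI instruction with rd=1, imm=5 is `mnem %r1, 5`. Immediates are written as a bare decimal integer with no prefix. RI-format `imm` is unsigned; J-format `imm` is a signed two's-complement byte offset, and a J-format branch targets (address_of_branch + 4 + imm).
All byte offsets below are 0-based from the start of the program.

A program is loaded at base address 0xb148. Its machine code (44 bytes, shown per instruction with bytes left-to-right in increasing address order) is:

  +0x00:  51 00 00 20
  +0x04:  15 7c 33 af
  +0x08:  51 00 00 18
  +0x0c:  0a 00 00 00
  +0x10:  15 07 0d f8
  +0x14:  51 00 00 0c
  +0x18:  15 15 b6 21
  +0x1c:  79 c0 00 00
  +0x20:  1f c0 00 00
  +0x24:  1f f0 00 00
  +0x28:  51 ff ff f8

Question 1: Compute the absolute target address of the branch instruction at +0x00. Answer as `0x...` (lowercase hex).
0xb16c

off 0x00: read 51 00 00 20 as big → 0x51000020
  opcode bits[31:24]=0x51: jsr/J
  imm: (w>>0)&0xffffff=0x20 → 32
  target = base 0xb148 + off 0x00 + 4 + imm 32 = 0xb16c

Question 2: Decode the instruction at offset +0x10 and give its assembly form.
addi %r0, 462328

+0x10: 15 07 0d f8 ⇒ word 0x15070df8 (big)
  opcode bits[31:24]=0x15: addi/RI
  rd@[23:22]=0x0 ⇒ %r0
  imm@[21:0]=0x70df8 ⇒ 462328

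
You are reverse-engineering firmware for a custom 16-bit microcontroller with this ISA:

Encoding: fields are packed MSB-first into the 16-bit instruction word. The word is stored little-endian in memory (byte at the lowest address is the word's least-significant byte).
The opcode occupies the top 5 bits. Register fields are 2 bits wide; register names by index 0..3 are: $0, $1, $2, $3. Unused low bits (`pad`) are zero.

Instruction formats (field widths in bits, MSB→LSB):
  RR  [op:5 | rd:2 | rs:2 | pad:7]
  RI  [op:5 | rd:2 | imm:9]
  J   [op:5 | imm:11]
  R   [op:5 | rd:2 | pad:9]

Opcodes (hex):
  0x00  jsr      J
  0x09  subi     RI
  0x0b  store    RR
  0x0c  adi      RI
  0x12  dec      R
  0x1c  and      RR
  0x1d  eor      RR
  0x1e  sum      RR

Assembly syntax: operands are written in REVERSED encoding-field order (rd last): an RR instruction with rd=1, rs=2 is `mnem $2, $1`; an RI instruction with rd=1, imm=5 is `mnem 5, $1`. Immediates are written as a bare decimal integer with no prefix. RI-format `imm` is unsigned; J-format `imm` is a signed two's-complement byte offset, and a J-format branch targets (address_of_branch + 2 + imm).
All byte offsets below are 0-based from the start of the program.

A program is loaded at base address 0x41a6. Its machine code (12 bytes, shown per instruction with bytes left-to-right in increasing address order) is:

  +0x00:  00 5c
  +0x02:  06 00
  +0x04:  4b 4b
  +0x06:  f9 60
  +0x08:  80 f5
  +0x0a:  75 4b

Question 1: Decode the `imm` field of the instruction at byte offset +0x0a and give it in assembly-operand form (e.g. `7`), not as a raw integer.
[0a] 75 4b → 0x4b75
  op=0x4b75>>11=0x9 ⇒ subi (RI)
  rd@[10:9]=0x1 ⇒ $1
  imm@[8:0]=0x175 ⇒ 373

373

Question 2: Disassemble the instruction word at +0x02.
+0x02: 06 00 ⇒ word 0x0006 (little)
  op=0x0006>>11=0x0 ⇒ jsr (J)
  imm@[10:0]=0x6 ⇒ 6

jsr 6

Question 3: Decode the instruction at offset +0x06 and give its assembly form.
[06] f9 60 → 0x60f9
  opcode bits[15:11]=0xc: adi/RI
  rd@[10:9]=0x0 ⇒ $0
  imm@[8:0]=0xf9 ⇒ 249

adi 249, $0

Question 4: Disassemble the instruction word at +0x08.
sum $3, $2

off 0x08: read 80 f5 as little → 0xf580
  opcode bits[15:11]=0x1e: sum/RR
  rd@[10:9]=0x2 ⇒ $2
  rs@[8:7]=0x3 ⇒ $3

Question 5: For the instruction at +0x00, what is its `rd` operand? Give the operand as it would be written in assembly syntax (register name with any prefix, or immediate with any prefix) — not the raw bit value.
$2

@+00  little-endian(00 5c) = 0x5c00
  op=0x5c00>>11=0xb ⇒ store (RR)
  [10:9] rd=2 = $2
  [8:7] rs=0 = $0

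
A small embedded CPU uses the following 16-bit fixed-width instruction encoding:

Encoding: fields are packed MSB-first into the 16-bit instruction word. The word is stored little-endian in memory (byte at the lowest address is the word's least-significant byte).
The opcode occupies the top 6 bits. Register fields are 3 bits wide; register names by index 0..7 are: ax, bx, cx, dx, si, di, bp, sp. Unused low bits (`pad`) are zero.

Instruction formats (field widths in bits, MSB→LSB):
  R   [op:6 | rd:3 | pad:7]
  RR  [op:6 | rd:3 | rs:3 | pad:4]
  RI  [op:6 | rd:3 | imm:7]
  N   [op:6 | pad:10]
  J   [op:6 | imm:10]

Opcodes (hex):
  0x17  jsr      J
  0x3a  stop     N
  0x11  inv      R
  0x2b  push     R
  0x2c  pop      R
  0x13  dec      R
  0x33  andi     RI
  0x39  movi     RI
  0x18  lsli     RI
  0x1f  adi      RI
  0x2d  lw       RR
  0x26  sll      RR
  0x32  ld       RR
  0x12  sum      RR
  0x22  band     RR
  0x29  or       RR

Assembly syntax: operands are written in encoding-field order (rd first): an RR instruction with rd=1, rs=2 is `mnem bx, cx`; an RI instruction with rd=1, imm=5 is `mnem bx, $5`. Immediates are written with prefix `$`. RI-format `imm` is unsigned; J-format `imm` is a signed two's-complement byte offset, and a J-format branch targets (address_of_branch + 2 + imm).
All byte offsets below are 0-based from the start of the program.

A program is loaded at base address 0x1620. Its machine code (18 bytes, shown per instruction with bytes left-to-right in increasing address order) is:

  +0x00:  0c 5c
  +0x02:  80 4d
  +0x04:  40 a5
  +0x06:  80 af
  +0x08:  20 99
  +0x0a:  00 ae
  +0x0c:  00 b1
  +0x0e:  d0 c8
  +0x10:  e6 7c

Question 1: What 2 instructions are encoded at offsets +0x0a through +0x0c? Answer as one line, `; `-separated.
push si; pop cx

+0x0a: 00 ae ⇒ word 0xae00 (little)
  opcode bits[15:10]=0x2b: push/R
  [9:7] rd=4 = si
+0x0c: 00 b1 ⇒ word 0xb100 (little)
  opcode bits[15:10]=0x2c: pop/R
  [9:7] rd=2 = cx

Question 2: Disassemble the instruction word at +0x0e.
ld bx, di

@+0e  little-endian(d0 c8) = 0xc8d0
  opcode bits[15:10]=0x32: ld/RR
  rd@[9:7]=0x1 ⇒ bx
  rs@[6:4]=0x5 ⇒ di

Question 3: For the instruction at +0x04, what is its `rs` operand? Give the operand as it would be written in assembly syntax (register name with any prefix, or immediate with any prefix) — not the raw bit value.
si

off 0x04: read 40 a5 as little → 0xa540
  top 6b → 0x29 → or [RR]
  rd@[9:7]=0x2 ⇒ cx
  rs@[6:4]=0x4 ⇒ si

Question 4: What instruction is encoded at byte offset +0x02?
[02] 80 4d → 0x4d80
  op=0x4d80>>10=0x13 ⇒ dec (R)
  rd@[9:7]=0x3 ⇒ dx

dec dx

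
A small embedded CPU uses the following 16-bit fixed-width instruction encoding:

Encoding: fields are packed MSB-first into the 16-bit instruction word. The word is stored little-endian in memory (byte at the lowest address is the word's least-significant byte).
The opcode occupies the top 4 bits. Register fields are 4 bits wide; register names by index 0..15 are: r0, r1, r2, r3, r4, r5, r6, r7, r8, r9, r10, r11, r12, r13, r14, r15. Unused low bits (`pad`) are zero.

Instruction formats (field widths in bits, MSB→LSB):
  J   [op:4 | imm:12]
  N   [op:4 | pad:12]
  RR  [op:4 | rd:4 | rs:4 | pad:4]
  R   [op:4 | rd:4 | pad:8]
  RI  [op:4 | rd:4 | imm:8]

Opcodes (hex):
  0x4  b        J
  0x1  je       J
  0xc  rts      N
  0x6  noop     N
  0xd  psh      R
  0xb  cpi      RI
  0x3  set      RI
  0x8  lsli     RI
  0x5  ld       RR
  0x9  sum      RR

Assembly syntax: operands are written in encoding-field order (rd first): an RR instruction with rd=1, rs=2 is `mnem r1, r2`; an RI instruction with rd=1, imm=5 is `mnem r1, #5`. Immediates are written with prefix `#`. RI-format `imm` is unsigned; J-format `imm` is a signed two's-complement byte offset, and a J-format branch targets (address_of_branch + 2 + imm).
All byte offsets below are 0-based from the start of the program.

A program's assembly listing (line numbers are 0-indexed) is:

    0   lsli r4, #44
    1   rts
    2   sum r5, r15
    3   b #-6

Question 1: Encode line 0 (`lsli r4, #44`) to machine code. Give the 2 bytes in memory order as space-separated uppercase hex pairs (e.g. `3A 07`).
line 0 (lsli): pack op=0x8:4|rd=4:4|imm=44:8 = 0x842c; little→ 2c 84

2C 84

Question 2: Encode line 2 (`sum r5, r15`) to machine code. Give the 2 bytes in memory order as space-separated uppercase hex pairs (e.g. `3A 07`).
2. sum fields op=0x9:4|rd=5:4|rs=15:4|pad=0:4 → word 95f0h → f0 95

F0 95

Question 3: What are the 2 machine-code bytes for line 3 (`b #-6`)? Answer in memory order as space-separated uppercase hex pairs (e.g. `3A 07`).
FA 4F

L3: b op=0x4:4|imm=-6:12 ⇒ 0x4ffa ⇒ little fa 4f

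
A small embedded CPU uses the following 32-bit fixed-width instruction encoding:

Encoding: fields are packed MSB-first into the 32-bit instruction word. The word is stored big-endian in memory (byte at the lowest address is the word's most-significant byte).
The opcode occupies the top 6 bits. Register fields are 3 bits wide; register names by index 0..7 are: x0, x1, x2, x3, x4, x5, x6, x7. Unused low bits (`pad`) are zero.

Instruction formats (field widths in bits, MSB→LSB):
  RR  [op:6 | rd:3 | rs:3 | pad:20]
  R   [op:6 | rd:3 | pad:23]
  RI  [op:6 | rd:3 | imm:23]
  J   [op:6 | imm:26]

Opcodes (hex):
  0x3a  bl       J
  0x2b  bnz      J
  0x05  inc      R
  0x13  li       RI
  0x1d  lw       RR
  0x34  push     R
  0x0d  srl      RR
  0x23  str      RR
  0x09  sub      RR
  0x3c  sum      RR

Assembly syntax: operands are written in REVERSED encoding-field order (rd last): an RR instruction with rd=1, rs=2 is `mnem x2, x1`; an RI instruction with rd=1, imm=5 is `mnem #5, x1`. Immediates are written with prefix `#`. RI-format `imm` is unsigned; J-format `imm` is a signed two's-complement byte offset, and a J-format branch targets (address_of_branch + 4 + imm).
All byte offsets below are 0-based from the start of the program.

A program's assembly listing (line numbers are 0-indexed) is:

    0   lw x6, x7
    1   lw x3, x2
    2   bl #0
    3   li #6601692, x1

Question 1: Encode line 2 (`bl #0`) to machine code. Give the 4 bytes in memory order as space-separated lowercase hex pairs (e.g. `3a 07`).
e8 00 00 00

2. bl fields op=0x3a:6|imm=0:26 → word e8000000h → e8 00 00 00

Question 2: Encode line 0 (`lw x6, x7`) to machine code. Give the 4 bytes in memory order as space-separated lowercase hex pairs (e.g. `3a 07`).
77 e0 00 00

0. lw fields op=0x1d:6|rd=7:3|rs=6:3|pad=0:20 → word 77e00000h → 77 e0 00 00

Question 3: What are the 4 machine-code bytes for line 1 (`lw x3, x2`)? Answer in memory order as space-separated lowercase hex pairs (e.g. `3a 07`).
line 1 (lw): pack op=0x1d:6|rd=2:3|rs=3:3|pad=0:20 = 0x75300000; big→ 75 30 00 00

75 30 00 00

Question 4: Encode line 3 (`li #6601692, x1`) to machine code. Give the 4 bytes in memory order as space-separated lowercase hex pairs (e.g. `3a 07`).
line 3 (li): pack op=0x13:6|rd=1:3|imm=6601692:23 = 0x4ce4bbdc; big→ 4c e4 bb dc

4c e4 bb dc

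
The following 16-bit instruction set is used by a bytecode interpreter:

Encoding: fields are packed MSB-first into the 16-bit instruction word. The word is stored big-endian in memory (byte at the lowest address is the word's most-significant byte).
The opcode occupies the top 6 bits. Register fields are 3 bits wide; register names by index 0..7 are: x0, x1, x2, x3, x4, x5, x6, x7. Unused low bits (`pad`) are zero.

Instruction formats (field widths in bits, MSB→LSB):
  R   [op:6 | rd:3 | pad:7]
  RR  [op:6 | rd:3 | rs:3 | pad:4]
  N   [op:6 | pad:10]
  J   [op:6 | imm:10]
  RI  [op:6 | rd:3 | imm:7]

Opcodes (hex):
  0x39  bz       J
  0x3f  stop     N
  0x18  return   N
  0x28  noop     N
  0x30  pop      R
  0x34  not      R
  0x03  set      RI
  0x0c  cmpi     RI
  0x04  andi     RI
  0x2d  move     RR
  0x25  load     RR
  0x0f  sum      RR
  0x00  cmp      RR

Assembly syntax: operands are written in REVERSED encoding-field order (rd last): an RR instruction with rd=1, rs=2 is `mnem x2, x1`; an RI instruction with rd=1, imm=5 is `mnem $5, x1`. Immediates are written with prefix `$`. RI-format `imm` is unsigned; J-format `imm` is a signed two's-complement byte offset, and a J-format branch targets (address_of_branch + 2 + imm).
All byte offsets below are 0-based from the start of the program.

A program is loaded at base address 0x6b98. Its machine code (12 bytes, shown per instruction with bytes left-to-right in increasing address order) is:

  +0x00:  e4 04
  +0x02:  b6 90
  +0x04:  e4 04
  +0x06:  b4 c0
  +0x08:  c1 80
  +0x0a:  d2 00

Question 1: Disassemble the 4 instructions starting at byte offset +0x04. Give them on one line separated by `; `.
bz $4; move x4, x1; pop x3; not x4

+0x04: e4 04 ⇒ word 0xe404 (big)
  op=0xe404>>10=0x39 ⇒ bz (J)
  imm: (w>>0)&0x3ff=0x4 → $4
+0x06: b4 c0 ⇒ word 0xb4c0 (big)
  op=0xb4c0>>10=0x2d ⇒ move (RR)
  rd: (w>>7)&0x7=0x1 → x1
  rs: (w>>4)&0x7=0x4 → x4
+0x08: c1 80 ⇒ word 0xc180 (big)
  op=0xc180>>10=0x30 ⇒ pop (R)
  rd: (w>>7)&0x7=0x3 → x3
+0x0a: d2 00 ⇒ word 0xd200 (big)
  op=0xd200>>10=0x34 ⇒ not (R)
  rd: (w>>7)&0x7=0x4 → x4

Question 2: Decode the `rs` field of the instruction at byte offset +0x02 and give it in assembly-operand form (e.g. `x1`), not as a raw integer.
x1

+0x02: b6 90 ⇒ word 0xb690 (big)
  op=0xb690>>10=0x2d ⇒ move (RR)
  [9:7] rd=5 = x5
  [6:4] rs=1 = x1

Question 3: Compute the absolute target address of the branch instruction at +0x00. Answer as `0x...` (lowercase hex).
0x6b9e

@+00  big-endian(e4 04) = 0xe404
  opcode bits[15:10]=0x39: bz/J
  imm@[9:0]=0x4 ⇒ $4
  target = base 0x6b98 + off 0x00 + 2 + imm 4 = 0x6b9e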